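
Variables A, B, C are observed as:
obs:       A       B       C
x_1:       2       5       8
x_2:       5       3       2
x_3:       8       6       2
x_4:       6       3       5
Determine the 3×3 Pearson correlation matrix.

Step 1 — column means:
  mean(A) = (2 + 5 + 8 + 6) / 4 = 21/4 = 5.25
  mean(B) = (5 + 3 + 6 + 3) / 4 = 17/4 = 4.25
  mean(C) = (8 + 2 + 2 + 5) / 4 = 17/4 = 4.25

Step 2 — sample variances and covariances s[i,j] = (1/(n-1)) · Σ_k (x_{k,i} - mean_i) · (x_{k,j} - mean_j), with n-1 = 3:
  s[A,A] = ((-3.25)·(-3.25) + (-0.25)·(-0.25) + (2.75)·(2.75) + (0.75)·(0.75)) / 3 = 18.75/3 = 6.25
  s[A,B] = ((-3.25)·(0.75) + (-0.25)·(-1.25) + (2.75)·(1.75) + (0.75)·(-1.25)) / 3 = 1.75/3 = 0.5833
  s[A,C] = ((-3.25)·(3.75) + (-0.25)·(-2.25) + (2.75)·(-2.25) + (0.75)·(0.75)) / 3 = -17.25/3 = -5.75
  s[B,B] = ((0.75)·(0.75) + (-1.25)·(-1.25) + (1.75)·(1.75) + (-1.25)·(-1.25)) / 3 = 6.75/3 = 2.25
  s[B,C] = ((0.75)·(3.75) + (-1.25)·(-2.25) + (1.75)·(-2.25) + (-1.25)·(0.75)) / 3 = 0.75/3 = 0.25
  s[C,C] = ((3.75)·(3.75) + (-2.25)·(-2.25) + (-2.25)·(-2.25) + (0.75)·(0.75)) / 3 = 24.75/3 = 8.25
  Sample standard deviations s_i = √(s[i,i]):
  s(A) = √(6.25) = 2.5
  s(B) = √(2.25) = 1.5
  s(C) = √(8.25) = 2.8723

Step 3 — r_{ij} = s_{ij} / (s_i · s_j):
  r[A,A] = 1 (diagonal).
  r[A,B] = 0.5833 / (2.5 · 1.5) = 0.5833 / 3.75 = 0.1556
  r[A,C] = -5.75 / (2.5 · 2.8723) = -5.75 / 7.1807 = -0.8008
  r[B,B] = 1 (diagonal).
  r[B,C] = 0.25 / (1.5 · 2.8723) = 0.25 / 4.3084 = 0.058
  r[C,C] = 1 (diagonal).

R is symmetric with unit diagonal. Assembling:

R = [[1, 0.1556, -0.8008],
 [0.1556, 1, 0.058],
 [-0.8008, 0.058, 1]]


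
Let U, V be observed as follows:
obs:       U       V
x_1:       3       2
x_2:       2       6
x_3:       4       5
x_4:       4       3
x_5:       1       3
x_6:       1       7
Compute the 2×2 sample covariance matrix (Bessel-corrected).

Step 1 — column means:
  mean(U) = (3 + 2 + 4 + 4 + 1 + 1) / 6 = 15/6 = 2.5
  mean(V) = (2 + 6 + 5 + 3 + 3 + 7) / 6 = 26/6 = 4.3333

Step 2 — sample covariance S[i,j] = (1/(n-1)) · Σ_k (x_{k,i} - mean_i) · (x_{k,j} - mean_j), with n-1 = 5.
  S[U,U] = ((0.5)·(0.5) + (-0.5)·(-0.5) + (1.5)·(1.5) + (1.5)·(1.5) + (-1.5)·(-1.5) + (-1.5)·(-1.5)) / 5 = 9.5/5 = 1.9
  S[U,V] = ((0.5)·(-2.3333) + (-0.5)·(1.6667) + (1.5)·(0.6667) + (1.5)·(-1.3333) + (-1.5)·(-1.3333) + (-1.5)·(2.6667)) / 5 = -5/5 = -1
  S[V,V] = ((-2.3333)·(-2.3333) + (1.6667)·(1.6667) + (0.6667)·(0.6667) + (-1.3333)·(-1.3333) + (-1.3333)·(-1.3333) + (2.6667)·(2.6667)) / 5 = 19.3333/5 = 3.8667

S is symmetric (S[j,i] = S[i,j]). Assembling:

S = [[1.9, -1],
 [-1, 3.8667]]


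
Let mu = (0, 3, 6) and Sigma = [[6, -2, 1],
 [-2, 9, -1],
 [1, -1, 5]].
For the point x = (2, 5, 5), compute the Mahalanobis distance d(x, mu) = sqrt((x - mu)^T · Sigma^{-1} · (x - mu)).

Step 1 — centre the observation: (x - mu) = (2, 2, -1).

Step 2 — invert Sigma (cofactor / det for 3×3, or solve directly):
  Sigma^{-1} = [[0.1841, 0.0377, -0.0293],
 [0.0377, 0.1213, 0.0167],
 [-0.0293, 0.0167, 0.2092]].

Step 3 — form the quadratic (x - mu)^T · Sigma^{-1} · (x - mu):
  Sigma^{-1} · (x - mu) = (0.4728, 0.3013, -0.2343).
  (x - mu)^T · [Sigma^{-1} · (x - mu)] = (2)·(0.4728) + (2)·(0.3013) + (-1)·(-0.2343) = 1.7824.

Step 4 — take square root: d = √(1.7824) ≈ 1.3351.

d(x, mu) = √(1.7824) ≈ 1.3351


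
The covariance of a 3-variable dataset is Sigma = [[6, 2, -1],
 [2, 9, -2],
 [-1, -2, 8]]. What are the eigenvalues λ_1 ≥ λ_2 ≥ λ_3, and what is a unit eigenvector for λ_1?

Step 1 — characteristic polynomial p(λ) = det(λI - Sigma) = λ³ - tr·λ² + c_1·λ - det, where tr = trace, c_1 = sum of the principal 2×2 minors, det = det(Sigma):
  tr = 6 + 9 + 8 = 23,
  c_1 = (6·9 - (2)²) + (6·8 - (-1)²) + (9·8 - (-2)²) = 50 + 47 + 68 = 165,
  det = 6·(9·8 - (-2)²) - (2)·((2)·8 - (-2)·(-1)) + (-1)·((2)·(-2) - 9·(-1)) = 6·(68) - (2)·(14) + (-1)·(5) = 375.
  So p(λ) = λ³ - 23λ² + 165λ - 375.
Step 2 — look for an integer root (rational root theorem: any rational root is an integer divisor of 375). Testing λ = 5:
  p(5) = 125 - 575 + 825 - 375 = 0  ✓
  Dividing out (λ - 5): p(λ) = (λ - 5)(λ² - 18λ + 75).
Step 3 — remaining eigenvalues from the quadratic λ² - 18λ + 75 = 0:
  Δ = 18² - 4·75 = 324 - 300 = 24,  λ = (18 ± √24)/2 = (18 ± 4.899)/2 ≈ 11.4495 or 6.5505.
  Sorted: λ_1 = 11.4495,  λ_2 = 6.5505,  λ_3 = 5  (check: sum = 23 = tr ✓).

Step 4 — unit eigenvector for λ_1 ≈ 11.4495: v spans the null space of (Sigma - λ_1 I), whose rows are
  r_1 = (-5.4495, 2, -1),  r_2 = (2, -2.4495, -2),  r_3 = (-1, -2, -3.4495).
  v is orthogonal to every row, so take v ∝ r_1 × r_2 = ((2)·(-2) - (-1)·(-2.4495), (-1)·(2) - (-5.4495)·(-2), (-5.4495)·(-2.4495) - (2)·(2)) ≈ (-6.4495, -12.899, 9.3485).
  Rescale (multiply by -1 so the first nonzero entry is positive): u = (6.4495, 12.899, -9.3485).
  ||u|| = √((6.4495)² + (12.899)² + (-9.3485)²) = √(295.3735) ≈ 17.1864,  v_1 = u/||u|| ≈ (0.3753, 0.7505, -0.5439) (||v_1|| = 1).

λ_1 = 11.4495,  λ_2 = 6.5505,  λ_3 = 5;  v_1 ≈ (0.3753, 0.7505, -0.5439)


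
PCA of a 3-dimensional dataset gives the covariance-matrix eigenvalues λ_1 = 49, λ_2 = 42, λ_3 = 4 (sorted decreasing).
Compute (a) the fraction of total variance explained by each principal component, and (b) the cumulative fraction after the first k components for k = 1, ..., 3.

Step 1 — total variance = trace(Sigma) = Σ λ_i = 49 + 42 + 4 = 95.

Step 2 — fraction explained by component i = λ_i / Σ λ:
  PC1: 49/95 = 0.5158
  PC2: 42/95 = 0.4421
  PC3: 4/95 = 0.0421

Step 3 — cumulative fraction after k components = (λ_1 + ... + λ_k) / Σ λ:
  k = 1: 49/95 = 0.5158
  k = 2: (49 + 42)/95 = 91/95 = 0.9579
  k = 3: (49 + 42 + 4)/95 = 95/95 = 1

Summary (fraction, with percent):

explained: PC1 0.5158 (51.58%), PC2 0.4421 (44.21%), PC3 0.0421 (4.21%);  cumulative: 0.5158, 0.9579, 1


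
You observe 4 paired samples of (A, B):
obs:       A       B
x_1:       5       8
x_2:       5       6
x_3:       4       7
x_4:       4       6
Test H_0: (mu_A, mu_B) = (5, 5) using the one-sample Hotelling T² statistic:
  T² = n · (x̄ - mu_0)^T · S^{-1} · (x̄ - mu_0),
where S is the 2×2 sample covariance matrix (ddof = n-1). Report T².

Step 1 — sample mean vector:
  mean(A) = (5 + 5 + 4 + 4) / 4 = 18/4 = 4.5
  mean(B) = (8 + 6 + 7 + 6) / 4 = 27/4 = 6.75
  x̄ = (4.5, 6.75),  deviation x̄ - mu_0 = (4.5, 6.75) - (5, 5) = (-0.5, 1.75).

Step 2 — sample covariance matrix, S[i,j] = (1/(n-1)) · Σ_k (x_{k,i} - mean_i) · (x_{k,j} - mean_j), divisor n-1 = 3:
  S[A,A] = ((0.5)·(0.5) + (0.5)·(0.5) + (-0.5)·(-0.5) + (-0.5)·(-0.5)) / 3 = 1/3 = 0.3333
  S[A,B] = ((0.5)·(1.25) + (0.5)·(-0.75) + (-0.5)·(0.25) + (-0.5)·(-0.75)) / 3 = 0.5/3 = 0.1667
  S[B,B] = ((1.25)·(1.25) + (-0.75)·(-0.75) + (0.25)·(0.25) + (-0.75)·(-0.75)) / 3 = 2.75/3 = 0.9167
  S = [[0.3333, 0.1667],
 [0.1667, 0.9167]].

Step 3 — invert S. det(S) = 0.3333·0.9167 - (0.1667)² = 0.2778.
  S^{-1} = (1/det) · [[d, -b], [-b, a]] = [[3.3, -0.6],
 [-0.6, 1.2]].

Step 4 — quadratic form (x̄ - mu_0)^T · S^{-1} · (x̄ - mu_0):
  S^{-1} · (x̄ - mu_0) = (-2.7, 2.4),
  (x̄ - mu_0)^T · [...] = (-0.5)·(-2.7) + (1.75)·(2.4) = 5.55.

Step 5 — scale by n: T² = 4 · 5.55 = 22.2.

T² ≈ 22.2


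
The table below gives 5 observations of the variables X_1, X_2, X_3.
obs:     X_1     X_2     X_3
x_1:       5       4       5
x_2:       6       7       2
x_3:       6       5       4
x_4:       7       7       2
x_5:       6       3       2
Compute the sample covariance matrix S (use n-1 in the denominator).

Step 1 — column means:
  mean(X_1) = (5 + 6 + 6 + 7 + 6) / 5 = 30/5 = 6
  mean(X_2) = (4 + 7 + 5 + 7 + 3) / 5 = 26/5 = 5.2
  mean(X_3) = (5 + 2 + 4 + 2 + 2) / 5 = 15/5 = 3

Step 2 — sample covariance S[i,j] = (1/(n-1)) · Σ_k (x_{k,i} - mean_i) · (x_{k,j} - mean_j), with n-1 = 4.
  S[X_1,X_1] = ((-1)·(-1) + (0)·(0) + (0)·(0) + (1)·(1) + (0)·(0)) / 4 = 2/4 = 0.5
  S[X_1,X_2] = ((-1)·(-1.2) + (0)·(1.8) + (0)·(-0.2) + (1)·(1.8) + (0)·(-2.2)) / 4 = 3/4 = 0.75
  S[X_1,X_3] = ((-1)·(2) + (0)·(-1) + (0)·(1) + (1)·(-1) + (0)·(-1)) / 4 = -3/4 = -0.75
  S[X_2,X_2] = ((-1.2)·(-1.2) + (1.8)·(1.8) + (-0.2)·(-0.2) + (1.8)·(1.8) + (-2.2)·(-2.2)) / 4 = 12.8/4 = 3.2
  S[X_2,X_3] = ((-1.2)·(2) + (1.8)·(-1) + (-0.2)·(1) + (1.8)·(-1) + (-2.2)·(-1)) / 4 = -4/4 = -1
  S[X_3,X_3] = ((2)·(2) + (-1)·(-1) + (1)·(1) + (-1)·(-1) + (-1)·(-1)) / 4 = 8/4 = 2

S is symmetric (S[j,i] = S[i,j]). Assembling:

S = [[0.5, 0.75, -0.75],
 [0.75, 3.2, -1],
 [-0.75, -1, 2]]


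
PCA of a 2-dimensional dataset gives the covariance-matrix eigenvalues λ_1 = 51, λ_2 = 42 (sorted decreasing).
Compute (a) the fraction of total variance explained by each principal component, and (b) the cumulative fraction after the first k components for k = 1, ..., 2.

Step 1 — total variance = trace(Sigma) = Σ λ_i = 51 + 42 = 93.

Step 2 — fraction explained by component i = λ_i / Σ λ:
  PC1: 51/93 = 0.5484
  PC2: 42/93 = 0.4516

Step 3 — cumulative fraction after k components = (λ_1 + ... + λ_k) / Σ λ:
  k = 1: 51/93 = 0.5484
  k = 2: (51 + 42)/93 = 93/93 = 1

Summary (fraction, with percent):

explained: PC1 0.5484 (54.84%), PC2 0.4516 (45.16%);  cumulative: 0.5484, 1


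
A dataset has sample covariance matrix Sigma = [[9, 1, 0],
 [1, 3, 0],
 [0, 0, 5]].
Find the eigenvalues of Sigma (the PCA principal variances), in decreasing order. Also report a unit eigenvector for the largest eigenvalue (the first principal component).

Step 1 — characteristic polynomial p(λ) = det(λI - Sigma) = λ³ - tr·λ² + c_1·λ - det, where tr = trace, c_1 = sum of the principal 2×2 minors, det = det(Sigma):
  tr = 9 + 3 + 5 = 17,
  c_1 = (9·3 - (1)²) + (9·5 - (0)²) + (3·5 - (0)²) = 26 + 45 + 15 = 86,
  det = 9·(3·5 - (0)²) - (1)·((1)·5 - (0)·(0)) + (0)·((1)·(0) - 3·(0)) = 9·(15) - (1)·(5) + (0)·(0) = 130.
  So p(λ) = λ³ - 17λ² + 86λ - 130.
Step 2 — look for an integer root (rational root theorem: any rational root is an integer divisor of 130). Testing λ = 5:
  p(5) = 125 - 425 + 430 - 130 = 0  ✓
  Dividing out (λ - 5): p(λ) = (λ - 5)(λ² - 12λ + 26).
Step 3 — remaining eigenvalues from the quadratic λ² - 12λ + 26 = 0:
  Δ = 12² - 4·26 = 144 - 104 = 40,  λ = (12 ± √40)/2 = (12 ± 6.3246)/2 ≈ 9.1623 or 2.8377.
  Sorted: λ_1 = 9.1623,  λ_2 = 5,  λ_3 = 2.8377  (check: sum = 17 = tr ✓).

Step 4 — unit eigenvector for λ_1 ≈ 9.1623: v spans the null space of (Sigma - λ_1 I), whose rows are
  r_1 = (-0.1623, 1, 0),  r_2 = (1, -6.1623, 0),  r_3 = (0, 0, -4.1623).
  v is orthogonal to every row, so take v ∝ r_1 × r_3 = ((1)·(-4.1623) - (0)·(0), (0)·(0) - (-0.1623)·(-4.1623), (-0.1623)·(0) - (1)·(0)) ≈ (-4.1623, -0.6754, 0).
  Rescale (multiply by -1 so the first nonzero entry is positive): u = (4.1623, 0.6754, 0).
  ||u|| = √((4.1623)² + (0.6754)² + (0)²) = √(17.7808) ≈ 4.2167,  v_1 = u/||u|| ≈ (0.9871, 0.1602, 0) (||v_1|| = 1).

λ_1 = 9.1623,  λ_2 = 5,  λ_3 = 2.8377;  v_1 ≈ (0.9871, 0.1602, 0)


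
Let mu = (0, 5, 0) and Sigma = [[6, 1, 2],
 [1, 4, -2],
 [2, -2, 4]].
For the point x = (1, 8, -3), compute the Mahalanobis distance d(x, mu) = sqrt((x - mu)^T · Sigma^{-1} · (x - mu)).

Step 1 — centre the observation: (x - mu) = (1, 3, -3).

Step 2 — invert Sigma (cofactor / det for 3×3, or solve directly):
  Sigma^{-1} = [[0.2727, -0.1818, -0.2273],
 [-0.1818, 0.4545, 0.3182],
 [-0.2273, 0.3182, 0.5227]].

Step 3 — form the quadratic (x - mu)^T · Sigma^{-1} · (x - mu):
  Sigma^{-1} · (x - mu) = (0.4091, 0.2273, -0.8409).
  (x - mu)^T · [Sigma^{-1} · (x - mu)] = (1)·(0.4091) + (3)·(0.2273) + (-3)·(-0.8409) = 3.6136.

Step 4 — take square root: d = √(3.6136) ≈ 1.901.

d(x, mu) = √(3.6136) ≈ 1.901


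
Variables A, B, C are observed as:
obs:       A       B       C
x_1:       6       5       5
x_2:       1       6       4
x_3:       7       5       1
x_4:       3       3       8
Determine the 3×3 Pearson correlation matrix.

Step 1 — column means:
  mean(A) = (6 + 1 + 7 + 3) / 4 = 17/4 = 4.25
  mean(B) = (5 + 6 + 5 + 3) / 4 = 19/4 = 4.75
  mean(C) = (5 + 4 + 1 + 8) / 4 = 18/4 = 4.5

Step 2 — sample variances and covariances s[i,j] = (1/(n-1)) · Σ_k (x_{k,i} - mean_i) · (x_{k,j} - mean_j), with n-1 = 3:
  s[A,A] = ((1.75)·(1.75) + (-3.25)·(-3.25) + (2.75)·(2.75) + (-1.25)·(-1.25)) / 3 = 22.75/3 = 7.5833
  s[A,B] = ((1.75)·(0.25) + (-3.25)·(1.25) + (2.75)·(0.25) + (-1.25)·(-1.75)) / 3 = -0.75/3 = -0.25
  s[A,C] = ((1.75)·(0.5) + (-3.25)·(-0.5) + (2.75)·(-3.5) + (-1.25)·(3.5)) / 3 = -11.5/3 = -3.8333
  s[B,B] = ((0.25)·(0.25) + (1.25)·(1.25) + (0.25)·(0.25) + (-1.75)·(-1.75)) / 3 = 4.75/3 = 1.5833
  s[B,C] = ((0.25)·(0.5) + (1.25)·(-0.5) + (0.25)·(-3.5) + (-1.75)·(3.5)) / 3 = -7.5/3 = -2.5
  s[C,C] = ((0.5)·(0.5) + (-0.5)·(-0.5) + (-3.5)·(-3.5) + (3.5)·(3.5)) / 3 = 25/3 = 8.3333
  Sample standard deviations s_i = √(s[i,i]):
  s(A) = √(7.5833) = 2.7538
  s(B) = √(1.5833) = 1.2583
  s(C) = √(8.3333) = 2.8868

Step 3 — r_{ij} = s_{ij} / (s_i · s_j):
  r[A,A] = 1 (diagonal).
  r[A,B] = -0.25 / (2.7538 · 1.2583) = -0.25 / 3.4651 = -0.0721
  r[A,C] = -3.8333 / (2.7538 · 2.8868) = -3.8333 / 7.9495 = -0.4822
  r[B,B] = 1 (diagonal).
  r[B,C] = -2.5 / (1.2583 · 2.8868) = -2.5 / 3.6324 = -0.6882
  r[C,C] = 1 (diagonal).

R is symmetric with unit diagonal. Assembling:

R = [[1, -0.0721, -0.4822],
 [-0.0721, 1, -0.6882],
 [-0.4822, -0.6882, 1]]


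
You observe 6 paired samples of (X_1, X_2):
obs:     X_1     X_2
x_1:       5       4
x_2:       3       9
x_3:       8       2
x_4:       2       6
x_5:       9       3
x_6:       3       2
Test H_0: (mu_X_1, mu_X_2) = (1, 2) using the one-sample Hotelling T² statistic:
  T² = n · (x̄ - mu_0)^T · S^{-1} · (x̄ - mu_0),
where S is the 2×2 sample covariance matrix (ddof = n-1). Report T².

Step 1 — sample mean vector:
  mean(X_1) = (5 + 3 + 8 + 2 + 9 + 3) / 6 = 30/6 = 5
  mean(X_2) = (4 + 9 + 2 + 6 + 3 + 2) / 6 = 26/6 = 4.3333
  x̄ = (5, 4.3333),  deviation x̄ - mu_0 = (5, 4.3333) - (1, 2) = (4, 2.3333).

Step 2 — sample covariance matrix, S[i,j] = (1/(n-1)) · Σ_k (x_{k,i} - mean_i) · (x_{k,j} - mean_j), divisor n-1 = 5:
  S[X_1,X_1] = ((0)·(0) + (-2)·(-2) + (3)·(3) + (-3)·(-3) + (4)·(4) + (-2)·(-2)) / 5 = 42/5 = 8.4
  S[X_1,X_2] = ((0)·(-0.3333) + (-2)·(4.6667) + (3)·(-2.3333) + (-3)·(1.6667) + (4)·(-1.3333) + (-2)·(-2.3333)) / 5 = -22/5 = -4.4
  S[X_2,X_2] = ((-0.3333)·(-0.3333) + (4.6667)·(4.6667) + (-2.3333)·(-2.3333) + (1.6667)·(1.6667) + (-1.3333)·(-1.3333) + (-2.3333)·(-2.3333)) / 5 = 37.3333/5 = 7.4667
  S = [[8.4, -4.4],
 [-4.4, 7.4667]].

Step 3 — invert S. det(S) = 8.4·7.4667 - (-4.4)² = 43.36.
  S^{-1} = (1/det) · [[d, -b], [-b, a]] = [[0.1722, 0.1015],
 [0.1015, 0.1937]].

Step 4 — quadratic form (x̄ - mu_0)^T · S^{-1} · (x̄ - mu_0):
  S^{-1} · (x̄ - mu_0) = (0.9256, 0.8579),
  (x̄ - mu_0)^T · [...] = (4)·(0.9256) + (2.3333)·(0.8579) = 5.7042.

Step 5 — scale by n: T² = 6 · 5.7042 = 34.2251.

T² ≈ 34.2251


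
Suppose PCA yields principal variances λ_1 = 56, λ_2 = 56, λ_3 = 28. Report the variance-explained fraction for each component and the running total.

Step 1 — total variance = trace(Sigma) = Σ λ_i = 56 + 56 + 28 = 140.

Step 2 — fraction explained by component i = λ_i / Σ λ:
  PC1: 56/140 = 0.4
  PC2: 56/140 = 0.4
  PC3: 28/140 = 0.2

Step 3 — cumulative fraction after k components = (λ_1 + ... + λ_k) / Σ λ:
  k = 1: 56/140 = 0.4
  k = 2: (56 + 56)/140 = 112/140 = 0.8
  k = 3: (56 + 56 + 28)/140 = 140/140 = 1

Summary (fraction, with percent):

explained: PC1 0.4 (40%), PC2 0.4 (40%), PC3 0.2 (20%);  cumulative: 0.4, 0.8, 1


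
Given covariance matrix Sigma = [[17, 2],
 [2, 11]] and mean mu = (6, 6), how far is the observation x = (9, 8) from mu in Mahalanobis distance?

Step 1 — centre the observation: (x - mu) = (3, 2).

Step 2 — invert Sigma. det(Sigma) = 17·11 - (2)² = 183.
  Sigma^{-1} = (1/det) · [[d, -b], [-b, a]] = [[0.0601, -0.0109],
 [-0.0109, 0.0929]].

Step 3 — form the quadratic (x - mu)^T · Sigma^{-1} · (x - mu):
  Sigma^{-1} · (x - mu) = (0.1585, 0.153).
  (x - mu)^T · [Sigma^{-1} · (x - mu)] = (3)·(0.1585) + (2)·(0.153) = 0.7814.

Step 4 — take square root: d = √(0.7814) ≈ 0.884.

d(x, mu) = √(0.7814) ≈ 0.884


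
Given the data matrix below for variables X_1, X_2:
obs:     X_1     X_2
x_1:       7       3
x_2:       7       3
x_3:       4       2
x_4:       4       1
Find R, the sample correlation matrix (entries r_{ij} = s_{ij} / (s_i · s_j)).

Step 1 — column means:
  mean(X_1) = (7 + 7 + 4 + 4) / 4 = 22/4 = 5.5
  mean(X_2) = (3 + 3 + 2 + 1) / 4 = 9/4 = 2.25

Step 2 — sample variances and covariances s[i,j] = (1/(n-1)) · Σ_k (x_{k,i} - mean_i) · (x_{k,j} - mean_j), with n-1 = 3:
  s[X_1,X_1] = ((1.5)·(1.5) + (1.5)·(1.5) + (-1.5)·(-1.5) + (-1.5)·(-1.5)) / 3 = 9/3 = 3
  s[X_1,X_2] = ((1.5)·(0.75) + (1.5)·(0.75) + (-1.5)·(-0.25) + (-1.5)·(-1.25)) / 3 = 4.5/3 = 1.5
  s[X_2,X_2] = ((0.75)·(0.75) + (0.75)·(0.75) + (-0.25)·(-0.25) + (-1.25)·(-1.25)) / 3 = 2.75/3 = 0.9167
  Sample standard deviations s_i = √(s[i,i]):
  s(X_1) = √(3) = 1.7321
  s(X_2) = √(0.9167) = 0.9574

Step 3 — r_{ij} = s_{ij} / (s_i · s_j):
  r[X_1,X_1] = 1 (diagonal).
  r[X_1,X_2] = 1.5 / (1.7321 · 0.9574) = 1.5 / 1.6583 = 0.9045
  r[X_2,X_2] = 1 (diagonal).

R is symmetric with unit diagonal. Assembling:

R = [[1, 0.9045],
 [0.9045, 1]]


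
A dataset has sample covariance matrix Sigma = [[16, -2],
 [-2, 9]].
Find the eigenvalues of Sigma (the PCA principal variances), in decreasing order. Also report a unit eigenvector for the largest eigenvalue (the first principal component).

Step 1 — characteristic polynomial of 2×2 Sigma:
  det(Sigma - λI) = λ² - trace · λ + det = 0.
  trace = 16 + 9 = 25, det = 16·9 - (-2)² = 140.
Step 2 — discriminant:
  Δ = trace² - 4·det = 625 - 560 = 65.
Step 3 — eigenvalues:
  λ = (trace ± √Δ)/2 = (25 ± 8.0623)/2,
  λ_1 = 16.5311,  λ_2 = 8.4689.

Step 4 — unit eigenvector for λ_1: solve (Sigma - λ_1 I)v = 0. First row:
  (16 - 16.5311)·v_x + (-2)·v_y = 0, i.e. (-0.5311)·v_x + (-2)·v_y = 0,
  so v ∝ (b, λ_1 - a) = (-2, 0.5311); multiply by -1 so the first entry is positive: u = (2, -0.5311).
  ||u|| = √((2)² + (-0.5311)²) = √(4.2821) ≈ 2.0693,
  v_1 = u/||u|| ≈ (0.9665, -0.2567) (||v_1|| = 1).

λ_1 = 16.5311,  λ_2 = 8.4689;  v_1 ≈ (0.9665, -0.2567)


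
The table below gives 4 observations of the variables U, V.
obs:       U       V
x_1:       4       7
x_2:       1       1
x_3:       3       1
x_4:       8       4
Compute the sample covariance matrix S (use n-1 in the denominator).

Step 1 — column means:
  mean(U) = (4 + 1 + 3 + 8) / 4 = 16/4 = 4
  mean(V) = (7 + 1 + 1 + 4) / 4 = 13/4 = 3.25

Step 2 — sample covariance S[i,j] = (1/(n-1)) · Σ_k (x_{k,i} - mean_i) · (x_{k,j} - mean_j), with n-1 = 3.
  S[U,U] = ((0)·(0) + (-3)·(-3) + (-1)·(-1) + (4)·(4)) / 3 = 26/3 = 8.6667
  S[U,V] = ((0)·(3.75) + (-3)·(-2.25) + (-1)·(-2.25) + (4)·(0.75)) / 3 = 12/3 = 4
  S[V,V] = ((3.75)·(3.75) + (-2.25)·(-2.25) + (-2.25)·(-2.25) + (0.75)·(0.75)) / 3 = 24.75/3 = 8.25

S is symmetric (S[j,i] = S[i,j]). Assembling:

S = [[8.6667, 4],
 [4, 8.25]]


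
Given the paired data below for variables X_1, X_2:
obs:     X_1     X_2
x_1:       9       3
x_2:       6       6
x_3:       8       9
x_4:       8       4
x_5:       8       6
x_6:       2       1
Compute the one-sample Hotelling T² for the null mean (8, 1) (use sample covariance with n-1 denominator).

Step 1 — sample mean vector:
  mean(X_1) = (9 + 6 + 8 + 8 + 8 + 2) / 6 = 41/6 = 6.8333
  mean(X_2) = (3 + 6 + 9 + 4 + 6 + 1) / 6 = 29/6 = 4.8333
  x̄ = (6.8333, 4.8333),  deviation x̄ - mu_0 = (6.8333, 4.8333) - (8, 1) = (-1.1667, 3.8333).

Step 2 — sample covariance matrix, S[i,j] = (1/(n-1)) · Σ_k (x_{k,i} - mean_i) · (x_{k,j} - mean_j), divisor n-1 = 5:
  S[X_1,X_1] = ((2.1667)·(2.1667) + (-0.8333)·(-0.8333) + (1.1667)·(1.1667) + (1.1667)·(1.1667) + (1.1667)·(1.1667) + (-4.8333)·(-4.8333)) / 5 = 32.8333/5 = 6.5667
  S[X_1,X_2] = ((2.1667)·(-1.8333) + (-0.8333)·(1.1667) + (1.1667)·(4.1667) + (1.1667)·(-0.8333) + (1.1667)·(1.1667) + (-4.8333)·(-3.8333)) / 5 = 18.8333/5 = 3.7667
  S[X_2,X_2] = ((-1.8333)·(-1.8333) + (1.1667)·(1.1667) + (4.1667)·(4.1667) + (-0.8333)·(-0.8333) + (1.1667)·(1.1667) + (-3.8333)·(-3.8333)) / 5 = 38.8333/5 = 7.7667
  S = [[6.5667, 3.7667],
 [3.7667, 7.7667]].

Step 3 — invert S. det(S) = 6.5667·7.7667 - (3.7667)² = 36.8133.
  S^{-1} = (1/det) · [[d, -b], [-b, a]] = [[0.211, -0.1023],
 [-0.1023, 0.1784]].

Step 4 — quadratic form (x̄ - mu_0)^T · S^{-1} · (x̄ - mu_0):
  S^{-1} · (x̄ - mu_0) = (-0.6384, 0.8032),
  (x̄ - mu_0)^T · [...] = (-1.1667)·(-0.6384) + (3.8333)·(0.8032) = 3.8235.

Step 5 — scale by n: T² = 6 · 3.8235 = 22.941.

T² ≈ 22.941


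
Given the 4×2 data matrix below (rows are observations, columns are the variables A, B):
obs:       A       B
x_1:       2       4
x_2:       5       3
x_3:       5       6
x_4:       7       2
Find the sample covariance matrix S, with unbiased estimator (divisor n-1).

Step 1 — column means:
  mean(A) = (2 + 5 + 5 + 7) / 4 = 19/4 = 4.75
  mean(B) = (4 + 3 + 6 + 2) / 4 = 15/4 = 3.75

Step 2 — sample covariance S[i,j] = (1/(n-1)) · Σ_k (x_{k,i} - mean_i) · (x_{k,j} - mean_j), with n-1 = 3.
  S[A,A] = ((-2.75)·(-2.75) + (0.25)·(0.25) + (0.25)·(0.25) + (2.25)·(2.25)) / 3 = 12.75/3 = 4.25
  S[A,B] = ((-2.75)·(0.25) + (0.25)·(-0.75) + (0.25)·(2.25) + (2.25)·(-1.75)) / 3 = -4.25/3 = -1.4167
  S[B,B] = ((0.25)·(0.25) + (-0.75)·(-0.75) + (2.25)·(2.25) + (-1.75)·(-1.75)) / 3 = 8.75/3 = 2.9167

S is symmetric (S[j,i] = S[i,j]). Assembling:

S = [[4.25, -1.4167],
 [-1.4167, 2.9167]]


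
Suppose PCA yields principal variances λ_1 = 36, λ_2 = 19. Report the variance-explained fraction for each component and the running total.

Step 1 — total variance = trace(Sigma) = Σ λ_i = 36 + 19 = 55.

Step 2 — fraction explained by component i = λ_i / Σ λ:
  PC1: 36/55 = 0.6545
  PC2: 19/55 = 0.3455

Step 3 — cumulative fraction after k components = (λ_1 + ... + λ_k) / Σ λ:
  k = 1: 36/55 = 0.6545
  k = 2: (36 + 19)/55 = 55/55 = 1

Summary (fraction, with percent):

explained: PC1 0.6545 (65.45%), PC2 0.3455 (34.55%);  cumulative: 0.6545, 1


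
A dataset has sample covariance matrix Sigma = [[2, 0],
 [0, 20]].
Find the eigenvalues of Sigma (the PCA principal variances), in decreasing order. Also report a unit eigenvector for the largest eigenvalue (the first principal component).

Step 1 — characteristic polynomial of 2×2 Sigma:
  det(Sigma - λI) = λ² - trace · λ + det = 0.
  trace = 2 + 20 = 22, det = 2·20 - (0)² = 40.
Step 2 — discriminant:
  Δ = trace² - 4·det = 484 - 160 = 324.
Step 3 — eigenvalues:
  λ = (trace ± √Δ)/2 = (22 ± 18)/2,
  λ_1 = 20,  λ_2 = 2.

Step 4 — unit eigenvector for λ_1: Sigma is diagonal, so its eigenvectors are the coordinate axes. λ_1 = 20 is the diagonal entry on the second coordinate axis, hence
  v_1 = (0, 1) (||v_1|| = 1).

λ_1 = 20,  λ_2 = 2;  v_1 ≈ (0, 1)


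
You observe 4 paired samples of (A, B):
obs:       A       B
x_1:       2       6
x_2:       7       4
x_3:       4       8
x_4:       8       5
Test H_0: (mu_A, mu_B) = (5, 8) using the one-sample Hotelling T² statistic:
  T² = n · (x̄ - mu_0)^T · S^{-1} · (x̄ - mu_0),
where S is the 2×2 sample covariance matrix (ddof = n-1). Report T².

Step 1 — sample mean vector:
  mean(A) = (2 + 7 + 4 + 8) / 4 = 21/4 = 5.25
  mean(B) = (6 + 4 + 8 + 5) / 4 = 23/4 = 5.75
  x̄ = (5.25, 5.75),  deviation x̄ - mu_0 = (5.25, 5.75) - (5, 8) = (0.25, -2.25).

Step 2 — sample covariance matrix, S[i,j] = (1/(n-1)) · Σ_k (x_{k,i} - mean_i) · (x_{k,j} - mean_j), divisor n-1 = 3:
  S[A,A] = ((-3.25)·(-3.25) + (1.75)·(1.75) + (-1.25)·(-1.25) + (2.75)·(2.75)) / 3 = 22.75/3 = 7.5833
  S[A,B] = ((-3.25)·(0.25) + (1.75)·(-1.75) + (-1.25)·(2.25) + (2.75)·(-0.75)) / 3 = -8.75/3 = -2.9167
  S[B,B] = ((0.25)·(0.25) + (-1.75)·(-1.75) + (2.25)·(2.25) + (-0.75)·(-0.75)) / 3 = 8.75/3 = 2.9167
  S = [[7.5833, -2.9167],
 [-2.9167, 2.9167]].

Step 3 — invert S. det(S) = 7.5833·2.9167 - (-2.9167)² = 13.6111.
  S^{-1} = (1/det) · [[d, -b], [-b, a]] = [[0.2143, 0.2143],
 [0.2143, 0.5571]].

Step 4 — quadratic form (x̄ - mu_0)^T · S^{-1} · (x̄ - mu_0):
  S^{-1} · (x̄ - mu_0) = (-0.4286, -1.2),
  (x̄ - mu_0)^T · [...] = (0.25)·(-0.4286) + (-2.25)·(-1.2) = 2.5929.

Step 5 — scale by n: T² = 4 · 2.5929 = 10.3714.

T² ≈ 10.3714


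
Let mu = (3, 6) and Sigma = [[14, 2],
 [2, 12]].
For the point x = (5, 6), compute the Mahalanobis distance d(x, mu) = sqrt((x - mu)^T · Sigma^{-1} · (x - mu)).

Step 1 — centre the observation: (x - mu) = (2, 0).

Step 2 — invert Sigma. det(Sigma) = 14·12 - (2)² = 164.
  Sigma^{-1} = (1/det) · [[d, -b], [-b, a]] = [[0.0732, -0.0122],
 [-0.0122, 0.0854]].

Step 3 — form the quadratic (x - mu)^T · Sigma^{-1} · (x - mu):
  Sigma^{-1} · (x - mu) = (0.1463, -0.0244).
  (x - mu)^T · [Sigma^{-1} · (x - mu)] = (2)·(0.1463) + (0)·(-0.0244) = 0.2927.

Step 4 — take square root: d = √(0.2927) ≈ 0.541.

d(x, mu) = √(0.2927) ≈ 0.541


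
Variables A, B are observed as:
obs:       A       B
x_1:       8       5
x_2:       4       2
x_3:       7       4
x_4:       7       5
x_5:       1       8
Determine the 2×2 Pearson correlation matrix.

Step 1 — column means:
  mean(A) = (8 + 4 + 7 + 7 + 1) / 5 = 27/5 = 5.4
  mean(B) = (5 + 2 + 4 + 5 + 8) / 5 = 24/5 = 4.8

Step 2 — sample variances and covariances s[i,j] = (1/(n-1)) · Σ_k (x_{k,i} - mean_i) · (x_{k,j} - mean_j), with n-1 = 4:
  s[A,A] = ((2.6)·(2.6) + (-1.4)·(-1.4) + (1.6)·(1.6) + (1.6)·(1.6) + (-4.4)·(-4.4)) / 4 = 33.2/4 = 8.3
  s[A,B] = ((2.6)·(0.2) + (-1.4)·(-2.8) + (1.6)·(-0.8) + (1.6)·(0.2) + (-4.4)·(3.2)) / 4 = -10.6/4 = -2.65
  s[B,B] = ((0.2)·(0.2) + (-2.8)·(-2.8) + (-0.8)·(-0.8) + (0.2)·(0.2) + (3.2)·(3.2)) / 4 = 18.8/4 = 4.7
  Sample standard deviations s_i = √(s[i,i]):
  s(A) = √(8.3) = 2.881
  s(B) = √(4.7) = 2.1679

Step 3 — r_{ij} = s_{ij} / (s_i · s_j):
  r[A,A] = 1 (diagonal).
  r[A,B] = -2.65 / (2.881 · 2.1679) = -2.65 / 6.2458 = -0.4243
  r[B,B] = 1 (diagonal).

R is symmetric with unit diagonal. Assembling:

R = [[1, -0.4243],
 [-0.4243, 1]]


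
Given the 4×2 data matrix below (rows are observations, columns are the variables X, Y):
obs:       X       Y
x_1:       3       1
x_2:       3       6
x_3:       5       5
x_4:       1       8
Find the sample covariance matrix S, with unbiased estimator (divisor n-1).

Step 1 — column means:
  mean(X) = (3 + 3 + 5 + 1) / 4 = 12/4 = 3
  mean(Y) = (1 + 6 + 5 + 8) / 4 = 20/4 = 5

Step 2 — sample covariance S[i,j] = (1/(n-1)) · Σ_k (x_{k,i} - mean_i) · (x_{k,j} - mean_j), with n-1 = 3.
  S[X,X] = ((0)·(0) + (0)·(0) + (2)·(2) + (-2)·(-2)) / 3 = 8/3 = 2.6667
  S[X,Y] = ((0)·(-4) + (0)·(1) + (2)·(0) + (-2)·(3)) / 3 = -6/3 = -2
  S[Y,Y] = ((-4)·(-4) + (1)·(1) + (0)·(0) + (3)·(3)) / 3 = 26/3 = 8.6667

S is symmetric (S[j,i] = S[i,j]). Assembling:

S = [[2.6667, -2],
 [-2, 8.6667]]


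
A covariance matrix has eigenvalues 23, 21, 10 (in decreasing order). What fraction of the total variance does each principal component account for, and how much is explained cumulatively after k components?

Step 1 — total variance = trace(Sigma) = Σ λ_i = 23 + 21 + 10 = 54.

Step 2 — fraction explained by component i = λ_i / Σ λ:
  PC1: 23/54 = 0.4259
  PC2: 21/54 = 0.3889
  PC3: 10/54 = 0.1852

Step 3 — cumulative fraction after k components = (λ_1 + ... + λ_k) / Σ λ:
  k = 1: 23/54 = 0.4259
  k = 2: (23 + 21)/54 = 44/54 = 0.8148
  k = 3: (23 + 21 + 10)/54 = 54/54 = 1

Summary (fraction, with percent):

explained: PC1 0.4259 (42.59%), PC2 0.3889 (38.89%), PC3 0.1852 (18.52%);  cumulative: 0.4259, 0.8148, 1


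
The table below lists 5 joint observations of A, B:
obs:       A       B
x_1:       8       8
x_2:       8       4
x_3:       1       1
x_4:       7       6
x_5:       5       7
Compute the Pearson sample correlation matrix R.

Step 1 — column means:
  mean(A) = (8 + 8 + 1 + 7 + 5) / 5 = 29/5 = 5.8
  mean(B) = (8 + 4 + 1 + 6 + 7) / 5 = 26/5 = 5.2

Step 2 — sample variances and covariances s[i,j] = (1/(n-1)) · Σ_k (x_{k,i} - mean_i) · (x_{k,j} - mean_j), with n-1 = 4:
  s[A,A] = ((2.2)·(2.2) + (2.2)·(2.2) + (-4.8)·(-4.8) + (1.2)·(1.2) + (-0.8)·(-0.8)) / 4 = 34.8/4 = 8.7
  s[A,B] = ((2.2)·(2.8) + (2.2)·(-1.2) + (-4.8)·(-4.2) + (1.2)·(0.8) + (-0.8)·(1.8)) / 4 = 23.2/4 = 5.8
  s[B,B] = ((2.8)·(2.8) + (-1.2)·(-1.2) + (-4.2)·(-4.2) + (0.8)·(0.8) + (1.8)·(1.8)) / 4 = 30.8/4 = 7.7
  Sample standard deviations s_i = √(s[i,i]):
  s(A) = √(8.7) = 2.9496
  s(B) = √(7.7) = 2.7749

Step 3 — r_{ij} = s_{ij} / (s_i · s_j):
  r[A,A] = 1 (diagonal).
  r[A,B] = 5.8 / (2.9496 · 2.7749) = 5.8 / 8.1847 = 0.7086
  r[B,B] = 1 (diagonal).

R is symmetric with unit diagonal. Assembling:

R = [[1, 0.7086],
 [0.7086, 1]]


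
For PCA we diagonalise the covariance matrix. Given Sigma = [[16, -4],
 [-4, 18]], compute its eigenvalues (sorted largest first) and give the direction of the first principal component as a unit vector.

Step 1 — characteristic polynomial of 2×2 Sigma:
  det(Sigma - λI) = λ² - trace · λ + det = 0.
  trace = 16 + 18 = 34, det = 16·18 - (-4)² = 272.
Step 2 — discriminant:
  Δ = trace² - 4·det = 1156 - 1088 = 68.
Step 3 — eigenvalues:
  λ = (trace ± √Δ)/2 = (34 ± 8.2462)/2,
  λ_1 = 21.1231,  λ_2 = 12.8769.

Step 4 — unit eigenvector for λ_1: solve (Sigma - λ_1 I)v = 0. First row:
  (16 - 21.1231)·v_x + (-4)·v_y = 0, i.e. (-5.1231)·v_x + (-4)·v_y = 0,
  so v ∝ (b, λ_1 - a) = (-4, 5.1231); multiply by -1 so the first entry is positive: u = (4, -5.1231).
  ||u|| = √((4)² + (-5.1231)²) = √(42.2462) ≈ 6.4997,
  v_1 = u/||u|| ≈ (0.6154, -0.7882) (||v_1|| = 1).

λ_1 = 21.1231,  λ_2 = 12.8769;  v_1 ≈ (0.6154, -0.7882)


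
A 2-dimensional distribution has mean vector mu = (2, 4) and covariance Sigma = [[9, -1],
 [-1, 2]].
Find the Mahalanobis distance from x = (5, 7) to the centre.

Step 1 — centre the observation: (x - mu) = (3, 3).

Step 2 — invert Sigma. det(Sigma) = 9·2 - (-1)² = 17.
  Sigma^{-1} = (1/det) · [[d, -b], [-b, a]] = [[0.1176, 0.0588],
 [0.0588, 0.5294]].

Step 3 — form the quadratic (x - mu)^T · Sigma^{-1} · (x - mu):
  Sigma^{-1} · (x - mu) = (0.5294, 1.7647).
  (x - mu)^T · [Sigma^{-1} · (x - mu)] = (3)·(0.5294) + (3)·(1.7647) = 6.8824.

Step 4 — take square root: d = √(6.8824) ≈ 2.6234.

d(x, mu) = √(6.8824) ≈ 2.6234


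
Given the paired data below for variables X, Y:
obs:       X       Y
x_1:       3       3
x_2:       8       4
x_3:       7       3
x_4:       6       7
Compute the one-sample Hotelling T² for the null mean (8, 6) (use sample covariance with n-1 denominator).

Step 1 — sample mean vector:
  mean(X) = (3 + 8 + 7 + 6) / 4 = 24/4 = 6
  mean(Y) = (3 + 4 + 3 + 7) / 4 = 17/4 = 4.25
  x̄ = (6, 4.25),  deviation x̄ - mu_0 = (6, 4.25) - (8, 6) = (-2, -1.75).

Step 2 — sample covariance matrix, S[i,j] = (1/(n-1)) · Σ_k (x_{k,i} - mean_i) · (x_{k,j} - mean_j), divisor n-1 = 3:
  S[X,X] = ((-3)·(-3) + (2)·(2) + (1)·(1) + (0)·(0)) / 3 = 14/3 = 4.6667
  S[X,Y] = ((-3)·(-1.25) + (2)·(-0.25) + (1)·(-1.25) + (0)·(2.75)) / 3 = 2/3 = 0.6667
  S[Y,Y] = ((-1.25)·(-1.25) + (-0.25)·(-0.25) + (-1.25)·(-1.25) + (2.75)·(2.75)) / 3 = 10.75/3 = 3.5833
  S = [[4.6667, 0.6667],
 [0.6667, 3.5833]].

Step 3 — invert S. det(S) = 4.6667·3.5833 - (0.6667)² = 16.2778.
  S^{-1} = (1/det) · [[d, -b], [-b, a]] = [[0.2201, -0.041],
 [-0.041, 0.2867]].

Step 4 — quadratic form (x̄ - mu_0)^T · S^{-1} · (x̄ - mu_0):
  S^{-1} · (x̄ - mu_0) = (-0.3686, -0.4198),
  (x̄ - mu_0)^T · [...] = (-2)·(-0.3686) + (-1.75)·(-0.4198) = 1.4718.

Step 5 — scale by n: T² = 4 · 1.4718 = 5.8874.

T² ≈ 5.8874


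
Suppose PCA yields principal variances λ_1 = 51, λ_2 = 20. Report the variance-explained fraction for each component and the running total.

Step 1 — total variance = trace(Sigma) = Σ λ_i = 51 + 20 = 71.

Step 2 — fraction explained by component i = λ_i / Σ λ:
  PC1: 51/71 = 0.7183
  PC2: 20/71 = 0.2817

Step 3 — cumulative fraction after k components = (λ_1 + ... + λ_k) / Σ λ:
  k = 1: 51/71 = 0.7183
  k = 2: (51 + 20)/71 = 71/71 = 1

Summary (fraction, with percent):

explained: PC1 0.7183 (71.83%), PC2 0.2817 (28.17%);  cumulative: 0.7183, 1


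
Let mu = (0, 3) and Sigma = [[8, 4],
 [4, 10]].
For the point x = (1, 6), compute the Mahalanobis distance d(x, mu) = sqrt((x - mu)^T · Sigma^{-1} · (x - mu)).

Step 1 — centre the observation: (x - mu) = (1, 3).

Step 2 — invert Sigma. det(Sigma) = 8·10 - (4)² = 64.
  Sigma^{-1} = (1/det) · [[d, -b], [-b, a]] = [[0.1562, -0.0625],
 [-0.0625, 0.125]].

Step 3 — form the quadratic (x - mu)^T · Sigma^{-1} · (x - mu):
  Sigma^{-1} · (x - mu) = (-0.0312, 0.3125).
  (x - mu)^T · [Sigma^{-1} · (x - mu)] = (1)·(-0.0312) + (3)·(0.3125) = 0.9062.

Step 4 — take square root: d = √(0.9062) ≈ 0.952.

d(x, mu) = √(0.9062) ≈ 0.952


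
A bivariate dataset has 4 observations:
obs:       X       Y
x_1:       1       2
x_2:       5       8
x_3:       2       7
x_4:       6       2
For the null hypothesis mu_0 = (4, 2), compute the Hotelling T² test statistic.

Step 1 — sample mean vector:
  mean(X) = (1 + 5 + 2 + 6) / 4 = 14/4 = 3.5
  mean(Y) = (2 + 8 + 7 + 2) / 4 = 19/4 = 4.75
  x̄ = (3.5, 4.75),  deviation x̄ - mu_0 = (3.5, 4.75) - (4, 2) = (-0.5, 2.75).

Step 2 — sample covariance matrix, S[i,j] = (1/(n-1)) · Σ_k (x_{k,i} - mean_i) · (x_{k,j} - mean_j), divisor n-1 = 3:
  S[X,X] = ((-2.5)·(-2.5) + (1.5)·(1.5) + (-1.5)·(-1.5) + (2.5)·(2.5)) / 3 = 17/3 = 5.6667
  S[X,Y] = ((-2.5)·(-2.75) + (1.5)·(3.25) + (-1.5)·(2.25) + (2.5)·(-2.75)) / 3 = 1.5/3 = 0.5
  S[Y,Y] = ((-2.75)·(-2.75) + (3.25)·(3.25) + (2.25)·(2.25) + (-2.75)·(-2.75)) / 3 = 30.75/3 = 10.25
  S = [[5.6667, 0.5],
 [0.5, 10.25]].

Step 3 — invert S. det(S) = 5.6667·10.25 - (0.5)² = 57.8333.
  S^{-1} = (1/det) · [[d, -b], [-b, a]] = [[0.1772, -0.0086],
 [-0.0086, 0.098]].

Step 4 — quadratic form (x̄ - mu_0)^T · S^{-1} · (x̄ - mu_0):
  S^{-1} · (x̄ - mu_0) = (-0.1124, 0.2738),
  (x̄ - mu_0)^T · [...] = (-0.5)·(-0.1124) + (2.75)·(0.2738) = 0.8091.

Step 5 — scale by n: T² = 4 · 0.8091 = 3.2363.

T² ≈ 3.2363


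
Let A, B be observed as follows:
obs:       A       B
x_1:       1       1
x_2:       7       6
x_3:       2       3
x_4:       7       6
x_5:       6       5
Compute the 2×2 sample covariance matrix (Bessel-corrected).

Step 1 — column means:
  mean(A) = (1 + 7 + 2 + 7 + 6) / 5 = 23/5 = 4.6
  mean(B) = (1 + 6 + 3 + 6 + 5) / 5 = 21/5 = 4.2

Step 2 — sample covariance S[i,j] = (1/(n-1)) · Σ_k (x_{k,i} - mean_i) · (x_{k,j} - mean_j), with n-1 = 4.
  S[A,A] = ((-3.6)·(-3.6) + (2.4)·(2.4) + (-2.6)·(-2.6) + (2.4)·(2.4) + (1.4)·(1.4)) / 4 = 33.2/4 = 8.3
  S[A,B] = ((-3.6)·(-3.2) + (2.4)·(1.8) + (-2.6)·(-1.2) + (2.4)·(1.8) + (1.4)·(0.8)) / 4 = 24.4/4 = 6.1
  S[B,B] = ((-3.2)·(-3.2) + (1.8)·(1.8) + (-1.2)·(-1.2) + (1.8)·(1.8) + (0.8)·(0.8)) / 4 = 18.8/4 = 4.7

S is symmetric (S[j,i] = S[i,j]). Assembling:

S = [[8.3, 6.1],
 [6.1, 4.7]]


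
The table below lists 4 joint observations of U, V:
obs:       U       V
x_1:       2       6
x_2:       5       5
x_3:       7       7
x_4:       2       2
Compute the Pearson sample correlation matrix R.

Step 1 — column means:
  mean(U) = (2 + 5 + 7 + 2) / 4 = 16/4 = 4
  mean(V) = (6 + 5 + 7 + 2) / 4 = 20/4 = 5

Step 2 — sample variances and covariances s[i,j] = (1/(n-1)) · Σ_k (x_{k,i} - mean_i) · (x_{k,j} - mean_j), with n-1 = 3:
  s[U,U] = ((-2)·(-2) + (1)·(1) + (3)·(3) + (-2)·(-2)) / 3 = 18/3 = 6
  s[U,V] = ((-2)·(1) + (1)·(0) + (3)·(2) + (-2)·(-3)) / 3 = 10/3 = 3.3333
  s[V,V] = ((1)·(1) + (0)·(0) + (2)·(2) + (-3)·(-3)) / 3 = 14/3 = 4.6667
  Sample standard deviations s_i = √(s[i,i]):
  s(U) = √(6) = 2.4495
  s(V) = √(4.6667) = 2.1602

Step 3 — r_{ij} = s_{ij} / (s_i · s_j):
  r[U,U] = 1 (diagonal).
  r[U,V] = 3.3333 / (2.4495 · 2.1602) = 3.3333 / 5.2915 = 0.6299
  r[V,V] = 1 (diagonal).

R is symmetric with unit diagonal. Assembling:

R = [[1, 0.6299],
 [0.6299, 1]]


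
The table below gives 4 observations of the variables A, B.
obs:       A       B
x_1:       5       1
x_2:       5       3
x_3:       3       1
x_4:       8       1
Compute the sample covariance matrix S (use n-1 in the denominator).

Step 1 — column means:
  mean(A) = (5 + 5 + 3 + 8) / 4 = 21/4 = 5.25
  mean(B) = (1 + 3 + 1 + 1) / 4 = 6/4 = 1.5

Step 2 — sample covariance S[i,j] = (1/(n-1)) · Σ_k (x_{k,i} - mean_i) · (x_{k,j} - mean_j), with n-1 = 3.
  S[A,A] = ((-0.25)·(-0.25) + (-0.25)·(-0.25) + (-2.25)·(-2.25) + (2.75)·(2.75)) / 3 = 12.75/3 = 4.25
  S[A,B] = ((-0.25)·(-0.5) + (-0.25)·(1.5) + (-2.25)·(-0.5) + (2.75)·(-0.5)) / 3 = -0.5/3 = -0.1667
  S[B,B] = ((-0.5)·(-0.5) + (1.5)·(1.5) + (-0.5)·(-0.5) + (-0.5)·(-0.5)) / 3 = 3/3 = 1

S is symmetric (S[j,i] = S[i,j]). Assembling:

S = [[4.25, -0.1667],
 [-0.1667, 1]]


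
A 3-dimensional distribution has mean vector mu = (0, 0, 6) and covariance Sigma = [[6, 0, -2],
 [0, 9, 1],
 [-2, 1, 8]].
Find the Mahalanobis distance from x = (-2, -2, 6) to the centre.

Step 1 — centre the observation: (x - mu) = (-2, -2, 0).

Step 2 — invert Sigma (cofactor / det for 3×3, or solve directly):
  Sigma^{-1} = [[0.1821, -0.0051, 0.0462],
 [-0.0051, 0.1128, -0.0154],
 [0.0462, -0.0154, 0.1385]].

Step 3 — form the quadratic (x - mu)^T · Sigma^{-1} · (x - mu):
  Sigma^{-1} · (x - mu) = (-0.3538, -0.2154, -0.0615).
  (x - mu)^T · [Sigma^{-1} · (x - mu)] = (-2)·(-0.3538) + (-2)·(-0.2154) + (0)·(-0.0615) = 1.1385.

Step 4 — take square root: d = √(1.1385) ≈ 1.067.

d(x, mu) = √(1.1385) ≈ 1.067


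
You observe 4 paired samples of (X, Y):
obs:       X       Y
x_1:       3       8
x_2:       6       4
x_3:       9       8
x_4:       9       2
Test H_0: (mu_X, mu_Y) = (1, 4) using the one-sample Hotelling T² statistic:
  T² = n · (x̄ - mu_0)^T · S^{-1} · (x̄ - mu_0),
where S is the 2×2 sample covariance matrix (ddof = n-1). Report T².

Step 1 — sample mean vector:
  mean(X) = (3 + 6 + 9 + 9) / 4 = 27/4 = 6.75
  mean(Y) = (8 + 4 + 8 + 2) / 4 = 22/4 = 5.5
  x̄ = (6.75, 5.5),  deviation x̄ - mu_0 = (6.75, 5.5) - (1, 4) = (5.75, 1.5).

Step 2 — sample covariance matrix, S[i,j] = (1/(n-1)) · Σ_k (x_{k,i} - mean_i) · (x_{k,j} - mean_j), divisor n-1 = 3:
  S[X,X] = ((-3.75)·(-3.75) + (-0.75)·(-0.75) + (2.25)·(2.25) + (2.25)·(2.25)) / 3 = 24.75/3 = 8.25
  S[X,Y] = ((-3.75)·(2.5) + (-0.75)·(-1.5) + (2.25)·(2.5) + (2.25)·(-3.5)) / 3 = -10.5/3 = -3.5
  S[Y,Y] = ((2.5)·(2.5) + (-1.5)·(-1.5) + (2.5)·(2.5) + (-3.5)·(-3.5)) / 3 = 27/3 = 9
  S = [[8.25, -3.5],
 [-3.5, 9]].

Step 3 — invert S. det(S) = 8.25·9 - (-3.5)² = 62.
  S^{-1} = (1/det) · [[d, -b], [-b, a]] = [[0.1452, 0.0565],
 [0.0565, 0.1331]].

Step 4 — quadratic form (x̄ - mu_0)^T · S^{-1} · (x̄ - mu_0):
  S^{-1} · (x̄ - mu_0) = (0.9194, 0.5242),
  (x̄ - mu_0)^T · [...] = (5.75)·(0.9194) + (1.5)·(0.5242) = 6.0726.

Step 5 — scale by n: T² = 4 · 6.0726 = 24.2903.

T² ≈ 24.2903


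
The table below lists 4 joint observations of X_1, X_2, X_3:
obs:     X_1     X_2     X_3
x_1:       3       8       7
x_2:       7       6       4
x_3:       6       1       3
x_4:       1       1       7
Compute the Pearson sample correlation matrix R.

Step 1 — column means:
  mean(X_1) = (3 + 7 + 6 + 1) / 4 = 17/4 = 4.25
  mean(X_2) = (8 + 6 + 1 + 1) / 4 = 16/4 = 4
  mean(X_3) = (7 + 4 + 3 + 7) / 4 = 21/4 = 5.25

Step 2 — sample variances and covariances s[i,j] = (1/(n-1)) · Σ_k (x_{k,i} - mean_i) · (x_{k,j} - mean_j), with n-1 = 3:
  s[X_1,X_1] = ((-1.25)·(-1.25) + (2.75)·(2.75) + (1.75)·(1.75) + (-3.25)·(-3.25)) / 3 = 22.75/3 = 7.5833
  s[X_1,X_2] = ((-1.25)·(4) + (2.75)·(2) + (1.75)·(-3) + (-3.25)·(-3)) / 3 = 5/3 = 1.6667
  s[X_1,X_3] = ((-1.25)·(1.75) + (2.75)·(-1.25) + (1.75)·(-2.25) + (-3.25)·(1.75)) / 3 = -15.25/3 = -5.0833
  s[X_2,X_2] = ((4)·(4) + (2)·(2) + (-3)·(-3) + (-3)·(-3)) / 3 = 38/3 = 12.6667
  s[X_2,X_3] = ((4)·(1.75) + (2)·(-1.25) + (-3)·(-2.25) + (-3)·(1.75)) / 3 = 6/3 = 2
  s[X_3,X_3] = ((1.75)·(1.75) + (-1.25)·(-1.25) + (-2.25)·(-2.25) + (1.75)·(1.75)) / 3 = 12.75/3 = 4.25
  Sample standard deviations s_i = √(s[i,i]):
  s(X_1) = √(7.5833) = 2.7538
  s(X_2) = √(12.6667) = 3.559
  s(X_3) = √(4.25) = 2.0616

Step 3 — r_{ij} = s_{ij} / (s_i · s_j):
  r[X_1,X_1] = 1 (diagonal).
  r[X_1,X_2] = 1.6667 / (2.7538 · 3.559) = 1.6667 / 9.8008 = 0.1701
  r[X_1,X_3] = -5.0833 / (2.7538 · 2.0616) = -5.0833 / 5.6771 = -0.8954
  r[X_2,X_2] = 1 (diagonal).
  r[X_2,X_3] = 2 / (3.559 · 2.0616) = 2 / 7.3371 = 0.2726
  r[X_3,X_3] = 1 (diagonal).

R is symmetric with unit diagonal. Assembling:

R = [[1, 0.1701, -0.8954],
 [0.1701, 1, 0.2726],
 [-0.8954, 0.2726, 1]]
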